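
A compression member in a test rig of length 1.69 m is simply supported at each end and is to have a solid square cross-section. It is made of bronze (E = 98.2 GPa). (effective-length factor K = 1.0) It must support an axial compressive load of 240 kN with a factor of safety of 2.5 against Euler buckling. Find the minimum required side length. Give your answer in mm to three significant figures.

Required P_cr = n·P = 2.5 × 240 = 600.0 kN
L_e = K·L = 1 × 1.69 = 1.690 m
Required I = P_cr·L_e²/(π²E) = 6.000×10^5 × 1.690² / (π² × 9.82×10^10) = 1.768×10^-6 m⁴
I_req = 1.768×10^6 mm⁴
Solid square: I = a⁴/12  ⇒  a = (12I)^(1/4) = (12×1.768×10^6)^(1/4) = 67.9 mm

a ≈ 67.9 mm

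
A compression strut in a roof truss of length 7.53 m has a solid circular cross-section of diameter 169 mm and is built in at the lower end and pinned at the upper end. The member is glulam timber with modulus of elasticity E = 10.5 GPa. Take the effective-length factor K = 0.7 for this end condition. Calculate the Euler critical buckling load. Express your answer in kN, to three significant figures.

P_cr ≈ 149 kN

I = πd⁴/64 = π×169⁴/64 = 4.004×10^7 mm⁴
I = 4.004×10^7 mm⁴ = 4.004×10^-5 m⁴
Effective length L_e = K·L = 0.7 × 7.53 = 5.271 m
P_cr = π²EI / L_e² = π² × 10.5×10⁹ × 4.004×10^-5 / 5.271² = 1.494×10^5 N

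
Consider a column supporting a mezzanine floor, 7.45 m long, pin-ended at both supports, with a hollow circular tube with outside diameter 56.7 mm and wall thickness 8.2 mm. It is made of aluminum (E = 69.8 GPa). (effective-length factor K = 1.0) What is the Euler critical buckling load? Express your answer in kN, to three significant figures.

Inner diameter d_i = 56.7 − 2×8.2 = 40.30 mm
I = π(d_o⁴ − d_i⁴)/64 = π(56.7⁴ − 40.30⁴)/64 = 3.779×10^5 mm⁴
I = 3.779×10^5 mm⁴ = 3.779×10^-7 m⁴
Effective length L_e = K·L = 1 × 7.45 = 7.450 m
P_cr = π²EI / L_e² = π² × 69.8×10⁹ × 3.779×10^-7 / 7.450² = 4.690×10^3 N

P_cr ≈ 4.69 kN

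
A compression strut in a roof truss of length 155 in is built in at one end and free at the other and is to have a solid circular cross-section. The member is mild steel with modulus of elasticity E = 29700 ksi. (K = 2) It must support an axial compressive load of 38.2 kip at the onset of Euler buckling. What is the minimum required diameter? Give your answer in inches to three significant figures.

d ≈ 4.00 in

L_e = K·L = 2 × 155 = 310.0 in
Required I = P_cr·L_e²/(π²E) = 3.820×10^4 × 310.0² / (π² × 2.97×10^7) = 12.52 in⁴
Solid circle: I = πd⁴/64  ⇒  d = (64I/π)^(1/4) = (64×12.52/π)^(1/4) = 4.00 in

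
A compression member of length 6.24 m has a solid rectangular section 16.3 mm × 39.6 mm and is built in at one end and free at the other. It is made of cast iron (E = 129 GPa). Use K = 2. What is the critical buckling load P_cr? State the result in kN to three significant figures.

Buckling occurs about the weak axis: I_min = h·b³/12 with b = 16.3 mm (the shorter side).
I_min = 39.6×16.3³/12 = 1.429×10^4 mm⁴
I = 1.429×10^4 mm⁴ = 1.429×10^-8 m⁴
Effective length L_e = K·L = 2 × 6.24 = 12.48 m
P_cr = π²EI / L_e² = π² × 129×10⁹ × 1.429×10^-8 / 12.48² = 116.8 N

P_cr ≈ 0.117 kN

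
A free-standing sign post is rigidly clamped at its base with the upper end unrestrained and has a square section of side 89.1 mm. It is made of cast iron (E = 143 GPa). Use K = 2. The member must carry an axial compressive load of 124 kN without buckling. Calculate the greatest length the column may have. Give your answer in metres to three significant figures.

I = a⁴/12 = 89.1⁴/12 = 5.252×10^6 mm⁴
I = 5.252×10^-6 m⁴
At the buckling limit P_cr = P = 1.240×10^5 N
From P_cr = π²EI/(K·L)²:  L = (1/K)·√(π²EI/P_cr) = (1/2)·√(π²×1.43×10^11×5.252×10^-6/1.240×10^5)
L = 3.87 m

L_max ≈ 3.87 m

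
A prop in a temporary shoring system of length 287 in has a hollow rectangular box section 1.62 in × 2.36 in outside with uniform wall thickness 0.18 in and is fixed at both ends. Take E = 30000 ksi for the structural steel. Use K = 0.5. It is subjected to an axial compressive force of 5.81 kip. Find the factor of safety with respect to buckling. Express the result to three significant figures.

Inner dimensions: h_i = 2.36 − 2×0.18 = 2.000 in, b_i = 1.62 − 2×0.18 = 1.260 in
Weak-axis I_min = (h_o·b_o³ − h_i·b_i³)/12 with b_o = 1.62, b_i = 1.260 in (shorter outer/inner sides).
I_min = (2.36×1.62³ − 2.000×1.260³)/12 = 0.5027 in⁴
Effective length L_e = K·L = 0.5 × 287 = 143.5 in
P_cr = π²EI / L_e² = π² × 30000×10³ × 0.5027 / 143.5² = 7.229×10^3 lb
Factor of safety n = P_cr / P = 7.2287 / 5.81 = 1.24

n ≈ 1.24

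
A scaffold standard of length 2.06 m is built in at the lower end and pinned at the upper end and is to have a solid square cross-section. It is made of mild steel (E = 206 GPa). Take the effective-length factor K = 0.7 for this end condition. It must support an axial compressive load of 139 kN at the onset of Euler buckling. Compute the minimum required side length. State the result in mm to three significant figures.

L_e = K·L = 0.7 × 2.06 = 1.442 m
Required I = P_cr·L_e²/(π²E) = 1.390×10^5 × 1.442² / (π² × 2.06×10^11) = 1.422×10^-7 m⁴
I_req = 1.422×10^5 mm⁴
Solid square: I = a⁴/12  ⇒  a = (12I)^(1/4) = (12×1.422×10^5)^(1/4) = 36.1 mm

a ≈ 36.1 mm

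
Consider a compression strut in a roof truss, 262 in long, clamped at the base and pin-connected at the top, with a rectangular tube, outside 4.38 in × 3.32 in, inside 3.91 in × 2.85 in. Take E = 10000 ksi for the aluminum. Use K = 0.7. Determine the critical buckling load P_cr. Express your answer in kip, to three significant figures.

Weak-axis I_min = (h_o·b_o³ − h_i·b_i³)/12 with b_o = 3.32, b_i = 2.850 in (shorter outer/inner sides).
I_min = (4.38×3.32³ − 3.910×2.850³)/12 = 5.814 in⁴
Effective length L_e = K·L = 0.7 × 262 = 183.4 in
P_cr = π²EI / L_e² = π² × 10000×10³ × 5.814 / 183.4² = 1.706×10^4 lb

P_cr ≈ 17.1 kip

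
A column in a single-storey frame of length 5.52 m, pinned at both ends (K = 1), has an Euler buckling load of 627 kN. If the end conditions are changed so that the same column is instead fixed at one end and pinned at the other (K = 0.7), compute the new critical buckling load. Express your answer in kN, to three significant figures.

P_cr ≈ 1280 kN

P_cr ∝ 1/K², so P_cr,new = P_cr,old × (K_old/K_new)² = 627 × (1/0.7)²
= 627 × 2.041 = 1280 kN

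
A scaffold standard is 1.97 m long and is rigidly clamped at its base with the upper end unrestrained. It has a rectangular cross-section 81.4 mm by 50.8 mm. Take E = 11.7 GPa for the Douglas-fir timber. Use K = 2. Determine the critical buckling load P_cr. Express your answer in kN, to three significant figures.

Buckling occurs about the weak axis: I_min = h·b³/12 with b = 50.8 mm (the shorter side).
I_min = 81.4×50.8³/12 = 8.893×10^5 mm⁴
I = 8.893×10^5 mm⁴ = 8.893×10^-7 m⁴
Effective length L_e = K·L = 2 × 1.97 = 3.940 m
P_cr = π²EI / L_e² = π² × 11.7×10⁹ × 8.893×10^-7 / 3.940² = 6.615×10^3 N

P_cr ≈ 6.61 kN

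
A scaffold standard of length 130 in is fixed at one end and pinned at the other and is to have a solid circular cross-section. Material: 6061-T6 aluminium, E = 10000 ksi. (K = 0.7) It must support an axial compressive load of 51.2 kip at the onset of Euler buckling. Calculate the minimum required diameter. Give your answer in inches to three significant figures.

d ≈ 3.06 in

L_e = K·L = 0.7 × 130 = 91.00 in
Required I = P_cr·L_e²/(π²E) = 5.120×10^4 × 91.00² / (π² × 1.00×10^7) = 4.296 in⁴
Solid circle: I = πd⁴/64  ⇒  d = (64I/π)^(1/4) = (64×4.296/π)^(1/4) = 3.06 in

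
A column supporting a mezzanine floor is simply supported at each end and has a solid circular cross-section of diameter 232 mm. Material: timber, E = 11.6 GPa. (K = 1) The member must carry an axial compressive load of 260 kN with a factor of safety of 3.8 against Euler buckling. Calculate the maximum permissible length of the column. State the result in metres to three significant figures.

L_max ≈ 4.06 m

I = πd⁴/64 = π×232⁴/64 = 1.422×10^8 mm⁴
I = 1.422×10^-4 m⁴
Required critical load P_cr = n·P = 3.8 × 260 = 988.0 kN = 9.880×10^5 N
From P_cr = π²EI/(K·L)²:  L = (1/K)·√(π²EI/P_cr) = (1/1)·√(π²×1.16×10^10×1.422×10^-4/9.880×10^5)
L = 4.06 m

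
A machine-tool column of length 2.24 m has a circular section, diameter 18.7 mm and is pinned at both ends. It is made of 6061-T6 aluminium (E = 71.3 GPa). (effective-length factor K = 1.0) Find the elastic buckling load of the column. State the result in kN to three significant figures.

P_cr ≈ 0.842 kN

I = πd⁴/64 = π×18.7⁴/64 = 6.003×10^3 mm⁴
I = 6.003×10^3 mm⁴ = 6.003×10^-9 m⁴
Effective length L_e = K·L = 1 × 2.24 = 2.240 m
P_cr = π²EI / L_e² = π² × 71.3×10⁹ × 6.003×10^-9 / 2.240² = 841.8 N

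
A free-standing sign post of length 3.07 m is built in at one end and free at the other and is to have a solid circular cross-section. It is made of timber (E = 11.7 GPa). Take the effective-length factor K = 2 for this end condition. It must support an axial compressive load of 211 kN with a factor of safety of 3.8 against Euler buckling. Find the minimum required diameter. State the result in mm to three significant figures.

d ≈ 270 mm

Required P_cr = n·P = 3.8 × 211 = 801.8 kN
L_e = K·L = 2 × 3.07 = 6.140 m
Required I = P_cr·L_e²/(π²E) = 8.018×10^5 × 6.140² / (π² × 1.17×10^10) = 2.618×10^-4 m⁴
I_req = 2.618×10^8 mm⁴
Solid circle: I = πd⁴/64  ⇒  d = (64I/π)^(1/4) = (64×2.618×10^8/π)^(1/4) = 270 mm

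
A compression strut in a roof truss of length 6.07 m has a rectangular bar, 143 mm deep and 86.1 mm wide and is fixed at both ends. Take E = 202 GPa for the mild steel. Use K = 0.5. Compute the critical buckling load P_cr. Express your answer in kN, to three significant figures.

Buckling occurs about the weak axis: I_min = h·b³/12 with b = 86.1 mm (the shorter side).
I_min = 143×86.1³/12 = 7.606×10^6 mm⁴
I = 7.606×10^6 mm⁴ = 7.606×10^-6 m⁴
Effective length L_e = K·L = 0.5 × 6.07 = 3.035 m
P_cr = π²EI / L_e² = π² × 202×10⁹ × 7.606×10^-6 / 3.035² = 1.646×10^6 N

P_cr ≈ 1650 kN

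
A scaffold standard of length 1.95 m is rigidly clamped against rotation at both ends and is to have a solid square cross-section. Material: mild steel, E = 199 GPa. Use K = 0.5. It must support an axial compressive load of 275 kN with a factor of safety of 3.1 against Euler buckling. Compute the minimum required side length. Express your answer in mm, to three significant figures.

a ≈ 47.2 mm

Required P_cr = n·P = 3.1 × 275 = 852.5 kN
L_e = K·L = 0.5 × 1.95 = 0.9750 m
Required I = P_cr·L_e²/(π²E) = 8.525×10^5 × 0.9750² / (π² × 1.99×10^11) = 4.126×10^-7 m⁴
I_req = 4.126×10^5 mm⁴
Solid square: I = a⁴/12  ⇒  a = (12I)^(1/4) = (12×4.126×10^5)^(1/4) = 47.2 mm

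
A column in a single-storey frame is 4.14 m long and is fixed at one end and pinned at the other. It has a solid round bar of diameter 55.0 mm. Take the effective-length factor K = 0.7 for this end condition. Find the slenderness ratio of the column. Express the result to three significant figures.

λ ≈ 211

For a solid circle r = d/4 = 55.0/4 = 13.75 mm
L_e = K·L = 0.7 × 4.14 m = 2.898 m = 2898.0 mm
λ = L_e / r_min = 2898.0 / 13.75 = 211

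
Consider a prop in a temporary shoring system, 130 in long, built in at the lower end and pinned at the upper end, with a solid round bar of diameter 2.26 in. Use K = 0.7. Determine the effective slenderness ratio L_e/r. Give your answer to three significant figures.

For a solid circle r = d/4 = 2.26/4 = 0.5650 in
L_e = K·L = 0.7 × 130 = 91.00 in
λ = L_e / r_min = 91.000 / 0.5650 = 161

λ ≈ 161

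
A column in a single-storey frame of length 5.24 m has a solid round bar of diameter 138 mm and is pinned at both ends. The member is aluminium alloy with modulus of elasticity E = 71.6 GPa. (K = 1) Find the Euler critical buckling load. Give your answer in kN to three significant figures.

P_cr ≈ 458 kN

I = πd⁴/64 = π×138⁴/64 = 1.780×10^7 mm⁴
I = 1.780×10^7 mm⁴ = 1.780×10^-5 m⁴
Effective length L_e = K·L = 1 × 5.24 = 5.240 m
P_cr = π²EI / L_e² = π² × 71.6×10⁹ × 1.780×10^-5 / 5.240² = 4.582×10^5 N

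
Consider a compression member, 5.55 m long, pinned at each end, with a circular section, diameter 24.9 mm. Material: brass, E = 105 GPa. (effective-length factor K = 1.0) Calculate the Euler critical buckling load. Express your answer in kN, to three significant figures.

P_cr ≈ 0.635 kN

I = πd⁴/64 = π×24.9⁴/64 = 1.887×10^4 mm⁴
I = 1.887×10^4 mm⁴ = 1.887×10^-8 m⁴
Effective length L_e = K·L = 1 × 5.55 = 5.550 m
P_cr = π²EI / L_e² = π² × 105×10⁹ × 1.887×10^-8 / 5.550² = 634.8 N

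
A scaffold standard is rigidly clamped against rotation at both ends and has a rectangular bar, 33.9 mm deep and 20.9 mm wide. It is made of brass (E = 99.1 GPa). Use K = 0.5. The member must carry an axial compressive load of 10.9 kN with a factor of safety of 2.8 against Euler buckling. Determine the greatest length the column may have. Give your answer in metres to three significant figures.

L_max ≈ 1.82 m

Buckling occurs about the weak axis: I_min = h·b³/12 with b = 20.9 mm (the shorter side).
I_min = 33.9×20.9³/12 = 2.579×10^4 mm⁴
I = 2.579×10^-8 m⁴
Required critical load P_cr = n·P = 2.8 × 10.9 = 30.52 kN = 3.052×10^4 N
From P_cr = π²EI/(K·L)²:  L = (1/K)·√(π²EI/P_cr) = (1/0.5)·√(π²×9.91×10^10×2.579×10^-8/3.052×10^4)
L = 1.82 m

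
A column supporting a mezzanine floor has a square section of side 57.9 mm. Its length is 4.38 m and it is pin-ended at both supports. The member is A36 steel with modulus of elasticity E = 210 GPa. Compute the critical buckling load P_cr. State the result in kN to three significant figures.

I = a⁴/12 = 57.9⁴/12 = 9.366×10^5 mm⁴
I = 9.366×10^5 mm⁴ = 9.366×10^-7 m⁴
Effective length L_e = K·L = 1 × 4.38 = 4.380 m
P_cr = π²EI / L_e² = π² × 210×10⁹ × 9.366×10^-7 / 4.380² = 1.012×10^5 N

P_cr ≈ 101 kN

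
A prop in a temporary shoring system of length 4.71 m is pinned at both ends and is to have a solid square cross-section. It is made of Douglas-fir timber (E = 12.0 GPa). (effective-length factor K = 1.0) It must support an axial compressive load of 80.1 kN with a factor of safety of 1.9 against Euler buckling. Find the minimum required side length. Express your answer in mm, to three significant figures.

Required P_cr = n·P = 1.9 × 80.1 = 152.2 kN
L_e = K·L = 1 × 4.71 = 4.710 m
Required I = P_cr·L_e²/(π²E) = 1.522×10^5 × 4.710² / (π² × 1.20×10^10) = 2.851×10^-5 m⁴
I_req = 2.851×10^7 mm⁴
Solid square: I = a⁴/12  ⇒  a = (12I)^(1/4) = (12×2.851×10^7)^(1/4) = 136 mm

a ≈ 136 mm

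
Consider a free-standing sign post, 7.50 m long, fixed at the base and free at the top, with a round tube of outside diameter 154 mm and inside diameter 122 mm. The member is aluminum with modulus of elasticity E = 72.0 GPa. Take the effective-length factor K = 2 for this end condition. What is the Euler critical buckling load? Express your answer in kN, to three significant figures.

d_o = 154 mm, d_i = 122 mm
I = π(d_o⁴ − d_i⁴)/64 = π(154⁴ − 122.0⁴)/64 = 1.673×10^7 mm⁴
I = 1.673×10^7 mm⁴ = 1.673×10^-5 m⁴
Effective length L_e = K·L = 2 × 7.50 = 15.00 m
P_cr = π²EI / L_e² = π² × 72.0×10⁹ × 1.673×10^-5 / 15.00² = 5.285×10^4 N

P_cr ≈ 52.9 kN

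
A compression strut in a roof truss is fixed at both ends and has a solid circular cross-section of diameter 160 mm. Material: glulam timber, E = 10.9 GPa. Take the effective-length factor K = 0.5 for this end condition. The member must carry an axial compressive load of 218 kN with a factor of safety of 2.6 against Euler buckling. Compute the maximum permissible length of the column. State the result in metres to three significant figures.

L_max ≈ 4.94 m

I = πd⁴/64 = π×160⁴/64 = 3.217×10^7 mm⁴
I = 3.217×10^-5 m⁴
Required critical load P_cr = n·P = 2.6 × 218 = 566.8 kN = 5.668×10^5 N
From P_cr = π²EI/(K·L)²:  L = (1/K)·√(π²EI/P_cr) = (1/0.5)·√(π²×1.09×10^10×3.217×10^-5/5.668×10^5)
L = 4.94 m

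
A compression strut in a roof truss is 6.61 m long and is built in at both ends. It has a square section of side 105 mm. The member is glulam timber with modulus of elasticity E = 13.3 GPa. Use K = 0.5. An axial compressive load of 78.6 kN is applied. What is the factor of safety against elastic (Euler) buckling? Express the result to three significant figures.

I = a⁴/12 = 105⁴/12 = 1.013×10^7 mm⁴
I = 1.013×10^7 mm⁴ = 1.013×10^-5 m⁴
Effective length L_e = K·L = 0.5 × 6.61 = 3.305 m
P_cr = π²EI / L_e² = π² × 13.3×10⁹ × 1.013×10^-5 / 3.305² = 1.217×10^5 N
Factor of safety n = P_cr / P = 121.73 / 78.6 = 1.55

n ≈ 1.55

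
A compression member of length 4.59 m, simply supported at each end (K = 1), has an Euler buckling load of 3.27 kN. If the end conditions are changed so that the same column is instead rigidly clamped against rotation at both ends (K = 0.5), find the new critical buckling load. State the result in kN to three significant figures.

P_cr ≈ 13.1 kN

P_cr ∝ 1/K², so P_cr,new = P_cr,old × (K_old/K_new)² = 3.27 × (1/0.5)²
= 3.27 × 4.000 = 13.1 kN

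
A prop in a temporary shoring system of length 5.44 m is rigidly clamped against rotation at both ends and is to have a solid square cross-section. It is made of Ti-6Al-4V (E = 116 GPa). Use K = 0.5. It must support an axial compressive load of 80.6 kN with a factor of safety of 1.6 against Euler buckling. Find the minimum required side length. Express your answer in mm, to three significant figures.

a ≈ 56.2 mm

Required P_cr = n·P = 1.6 × 80.6 = 129.0 kN
L_e = K·L = 0.5 × 5.44 = 2.720 m
Required I = P_cr·L_e²/(π²E) = 1.290×10^5 × 2.720² / (π² × 1.16×10^11) = 8.334×10^-7 m⁴
I_req = 8.334×10^5 mm⁴
Solid square: I = a⁴/12  ⇒  a = (12I)^(1/4) = (12×8.334×10^5)^(1/4) = 56.2 mm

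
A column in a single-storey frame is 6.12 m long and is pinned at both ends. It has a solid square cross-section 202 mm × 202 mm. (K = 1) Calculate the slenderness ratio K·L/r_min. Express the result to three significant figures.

I = a⁴/12 = 202⁴/12 = 1.387×10^8 mm⁴
A = 4.080×10^4 mm²;  r_min = √(I/A) = √(1.387×10^8/4.080×10^4) = 58.31 mm
L_e = K·L = 1 × 6.12 m = 6.120 m = 6120.0 mm
λ = L_e / r_min = 6120.0 / 58.31 = 105

λ ≈ 105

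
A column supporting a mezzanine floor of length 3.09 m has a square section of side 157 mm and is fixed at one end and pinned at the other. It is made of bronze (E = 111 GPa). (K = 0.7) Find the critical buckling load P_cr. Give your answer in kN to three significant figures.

I = a⁴/12 = 157⁴/12 = 5.063×10^7 mm⁴
I = 5.063×10^7 mm⁴ = 5.063×10^-5 m⁴
Effective length L_e = K·L = 0.7 × 3.09 = 2.163 m
P_cr = π²EI / L_e² = π² × 111×10⁹ × 5.063×10^-5 / 2.163² = 1.186×10^7 N

P_cr ≈ 11900 kN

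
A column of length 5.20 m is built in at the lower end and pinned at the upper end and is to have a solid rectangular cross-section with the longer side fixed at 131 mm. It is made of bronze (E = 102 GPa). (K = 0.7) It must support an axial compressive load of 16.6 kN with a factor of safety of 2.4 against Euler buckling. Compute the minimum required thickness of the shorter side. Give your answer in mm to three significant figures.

b ≈ 36.4 mm

Required P_cr = n·P = 2.4 × 16.6 = 39.84 kN
L_e = K·L = 0.7 × 5.20 = 3.640 m
Required I = P_cr·L_e²/(π²E) = 3.984×10^4 × 3.640² / (π² × 1.02×10^11) = 5.244×10^-7 m⁴
I_req = 5.244×10^5 mm⁴
Rectangle, weak axis: I_min = h·b³/12 with h = 131 mm fixed  ⇒  b = (12I/h)^(1/3) = 36.4 mm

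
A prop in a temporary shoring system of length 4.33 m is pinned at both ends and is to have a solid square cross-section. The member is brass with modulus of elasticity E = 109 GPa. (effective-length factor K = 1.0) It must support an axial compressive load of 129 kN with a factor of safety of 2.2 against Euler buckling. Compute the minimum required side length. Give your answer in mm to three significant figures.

Required P_cr = n·P = 2.2 × 129 = 283.8 kN
L_e = K·L = 1 × 4.33 = 4.330 m
Required I = P_cr·L_e²/(π²E) = 2.838×10^5 × 4.330² / (π² × 1.09×10^11) = 4.946×10^-6 m⁴
I_req = 4.946×10^6 mm⁴
Solid square: I = a⁴/12  ⇒  a = (12I)^(1/4) = (12×4.946×10^6)^(1/4) = 87.8 mm

a ≈ 87.8 mm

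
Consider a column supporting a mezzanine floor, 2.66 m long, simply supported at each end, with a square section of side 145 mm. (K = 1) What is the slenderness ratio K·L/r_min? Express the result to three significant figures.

For a square r = a/√12 = 145/√12 = 41.86 mm
L_e = K·L = 1 × 2.66 m = 2.660 m = 2660.0 mm
λ = L_e / r_min = 2660.0 / 41.86 = 63.5

λ ≈ 63.5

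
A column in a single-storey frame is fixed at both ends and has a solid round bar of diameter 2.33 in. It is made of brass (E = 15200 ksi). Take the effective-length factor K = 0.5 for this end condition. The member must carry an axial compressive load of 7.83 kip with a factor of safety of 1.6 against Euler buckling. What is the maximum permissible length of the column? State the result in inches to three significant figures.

I = πd⁴/64 = π×2.33⁴/64 = 1.447 in⁴
Required critical load P_cr = n·P = 1.6 × 7.83 = 12.53 kip = 1.253×10^4 lb
From P_cr = π²EI/(K·L)²:  L = (1/K)·√(π²EI/P_cr) = (1/0.5)·√(π²×1.52×10^7×1.447/1.253×10^4)
L = 263 in

L_max ≈ 263 in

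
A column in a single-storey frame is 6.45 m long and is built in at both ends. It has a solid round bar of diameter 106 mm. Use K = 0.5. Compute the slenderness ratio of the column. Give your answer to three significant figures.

For a solid circle r = d/4 = 106/4 = 26.50 mm
L_e = K·L = 0.5 × 6.45 m = 3.225 m = 3225.0 mm
λ = L_e / r_min = 3225.0 / 26.50 = 122

λ ≈ 122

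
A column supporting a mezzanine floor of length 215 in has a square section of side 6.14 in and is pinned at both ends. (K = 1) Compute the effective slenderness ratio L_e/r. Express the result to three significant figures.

λ ≈ 121

I = a⁴/12 = 6.14⁴/12 = 118.4 in⁴
A = 37.70 in²;  r_min = √(I/A) = √(118.4/37.70) = 1.772 in
L_e = K·L = 1 × 215 = 215.0 in
λ = L_e / r_min = 215.00 / 1.772 = 121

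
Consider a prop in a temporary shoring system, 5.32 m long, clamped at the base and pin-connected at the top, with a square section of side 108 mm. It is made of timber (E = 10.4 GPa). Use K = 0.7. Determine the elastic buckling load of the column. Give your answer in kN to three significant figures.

I = a⁴/12 = 108⁴/12 = 1.134×10^7 mm⁴
I = 1.134×10^7 mm⁴ = 1.134×10^-5 m⁴
Effective length L_e = K·L = 0.7 × 5.32 = 3.724 m
P_cr = π²EI / L_e² = π² × 10.4×10⁹ × 1.134×10^-5 / 3.724² = 8.391×10^4 N

P_cr ≈ 83.9 kN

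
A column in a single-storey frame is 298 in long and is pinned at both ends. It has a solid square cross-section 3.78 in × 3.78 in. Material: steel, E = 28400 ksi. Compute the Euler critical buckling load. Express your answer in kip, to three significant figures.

P_cr ≈ 53.7 kip

I = a⁴/12 = 3.78⁴/12 = 17.01 in⁴
Effective length L_e = K·L = 1 × 298 = 298.0 in
P_cr = π²EI / L_e² = π² × 28400×10³ × 17.01 / 298.0² = 5.370×10^4 lb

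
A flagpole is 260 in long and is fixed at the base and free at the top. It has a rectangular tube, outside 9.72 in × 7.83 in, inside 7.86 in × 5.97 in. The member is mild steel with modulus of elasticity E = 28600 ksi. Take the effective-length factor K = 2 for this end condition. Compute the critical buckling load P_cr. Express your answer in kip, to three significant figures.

Weak-axis I_min = (h_o·b_o³ − h_i·b_i³)/12 with b_o = 7.83, b_i = 5.970 in (shorter outer/inner sides).
I_min = (9.72×7.83³ − 7.860×5.970³)/12 = 249.5 in⁴
Effective length L_e = K·L = 2 × 260 = 520.0 in
P_cr = π²EI / L_e² = π² × 28600×10³ × 249.5 / 520.0² = 2.604×10^5 lb

P_cr ≈ 260 kip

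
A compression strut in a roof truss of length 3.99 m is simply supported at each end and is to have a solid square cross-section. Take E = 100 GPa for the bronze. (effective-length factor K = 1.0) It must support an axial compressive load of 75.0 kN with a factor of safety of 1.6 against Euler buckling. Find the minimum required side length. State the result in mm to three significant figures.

Required P_cr = n·P = 1.6 × 75.0 = 120.0 kN
L_e = K·L = 1 × 3.99 = 3.990 m
Required I = P_cr·L_e²/(π²E) = 1.200×10^5 × 3.990² / (π² × 1.00×10^11) = 1.936×10^-6 m⁴
I_req = 1.936×10^6 mm⁴
Solid square: I = a⁴/12  ⇒  a = (12I)^(1/4) = (12×1.936×10^6)^(1/4) = 69.4 mm

a ≈ 69.4 mm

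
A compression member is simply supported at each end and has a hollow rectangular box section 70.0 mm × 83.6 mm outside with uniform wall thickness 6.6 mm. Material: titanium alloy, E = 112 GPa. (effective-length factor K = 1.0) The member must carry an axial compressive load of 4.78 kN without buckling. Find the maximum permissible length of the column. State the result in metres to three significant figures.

Inner dimensions: h_i = 83.6 − 2×6.6 = 70.40 mm, b_i = 70.0 − 2×6.6 = 56.80 mm
Weak-axis I_min = (h_o·b_o³ − h_i·b_i³)/12 with b_o = 70.0, b_i = 56.80 mm (shorter outer/inner sides).
I_min = (83.6×70.0³ − 70.40×56.80³)/12 = 1.314×10^6 mm⁴
I = 1.314×10^-6 m⁴
At the buckling limit P_cr = P = 4.780×10^3 N
From P_cr = π²EI/(K·L)²:  L = (1/K)·√(π²EI/P_cr) = (1/1)·√(π²×1.12×10^11×1.314×10^-6/4.780×10^3)
L = 17.4 m

L_max ≈ 17.4 m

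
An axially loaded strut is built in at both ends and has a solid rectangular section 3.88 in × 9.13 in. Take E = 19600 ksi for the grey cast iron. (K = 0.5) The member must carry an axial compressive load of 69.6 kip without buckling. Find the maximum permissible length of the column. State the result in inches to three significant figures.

L_max ≈ 703 in

Buckling occurs about the weak axis: I_min = h·b³/12 with b = 3.88 in (the shorter side).
I_min = 9.13×3.88³/12 = 44.44 in⁴
At the buckling limit P_cr = P = 6.960×10^4 lb
From P_cr = π²EI/(K·L)²:  L = (1/K)·√(π²EI/P_cr) = (1/0.5)·√(π²×1.96×10^7×44.44/6.960×10^4)
L = 703 in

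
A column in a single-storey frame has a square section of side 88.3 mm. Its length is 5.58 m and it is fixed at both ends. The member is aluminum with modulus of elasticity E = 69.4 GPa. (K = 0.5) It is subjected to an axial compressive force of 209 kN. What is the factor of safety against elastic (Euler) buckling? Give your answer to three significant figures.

n ≈ 2.13

I = a⁴/12 = 88.3⁴/12 = 5.066×10^6 mm⁴
I = 5.066×10^6 mm⁴ = 5.066×10^-6 m⁴
Effective length L_e = K·L = 0.5 × 5.58 = 2.790 m
P_cr = π²EI / L_e² = π² × 69.4×10⁹ × 5.066×10^-6 / 2.790² = 4.458×10^5 N
Factor of safety n = P_cr / P = 445.77 / 209 = 2.13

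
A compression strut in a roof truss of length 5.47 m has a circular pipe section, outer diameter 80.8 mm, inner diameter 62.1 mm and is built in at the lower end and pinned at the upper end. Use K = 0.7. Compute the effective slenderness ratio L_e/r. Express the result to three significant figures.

λ ≈ 150

d_o = 80.8 mm, d_i = 62.1 mm
I = π(d_o⁴ − d_i⁴)/64 = π(80.8⁴ − 62.10⁴)/64 = 1.362×10^6 mm⁴
A = 2.099×10^3 mm²;  r_min = √(I/A) = √(1.362×10^6/2.099×10^3) = 25.48 mm
L_e = K·L = 0.7 × 5.47 m = 3.829 m = 3829.0 mm
λ = L_e / r_min = 3829.0 / 25.48 = 150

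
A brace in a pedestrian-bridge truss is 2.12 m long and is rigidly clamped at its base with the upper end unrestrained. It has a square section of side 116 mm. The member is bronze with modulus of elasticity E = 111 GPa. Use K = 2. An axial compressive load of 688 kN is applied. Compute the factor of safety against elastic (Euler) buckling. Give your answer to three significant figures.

n ≈ 1.34

I = a⁴/12 = 116⁴/12 = 1.509×10^7 mm⁴
I = 1.509×10^7 mm⁴ = 1.509×10^-5 m⁴
Effective length L_e = K·L = 2 × 2.12 = 4.240 m
P_cr = π²EI / L_e² = π² × 111×10⁹ × 1.509×10^-5 / 4.240² = 9.195×10^5 N
Factor of safety n = P_cr / P = 919.48 / 688 = 1.34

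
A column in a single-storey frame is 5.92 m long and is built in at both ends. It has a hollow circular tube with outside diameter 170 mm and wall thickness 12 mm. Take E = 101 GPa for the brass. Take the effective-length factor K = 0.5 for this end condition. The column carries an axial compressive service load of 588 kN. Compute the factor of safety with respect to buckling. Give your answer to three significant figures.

n ≈ 3.62

Inner diameter d_i = 170 − 2×12 = 146.0 mm
I = π(d_o⁴ − d_i⁴)/64 = π(170⁴ − 146.0⁴)/64 = 1.869×10^7 mm⁴
I = 1.869×10^7 mm⁴ = 1.869×10^-5 m⁴
Effective length L_e = K·L = 0.5 × 5.92 = 2.960 m
P_cr = π²EI / L_e² = π² × 101×10⁹ × 1.869×10^-5 / 2.960² = 2.127×10^6 N
Factor of safety n = P_cr / P = 2126.9 / 588 = 3.62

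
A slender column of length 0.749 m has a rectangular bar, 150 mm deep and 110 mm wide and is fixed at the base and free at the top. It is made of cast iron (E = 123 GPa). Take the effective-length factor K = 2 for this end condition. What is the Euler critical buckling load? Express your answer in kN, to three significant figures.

Buckling occurs about the weak axis: I_min = h·b³/12 with b = 110 mm (the shorter side).
I_min = 150×110³/12 = 1.664×10^7 mm⁴
I = 1.664×10^7 mm⁴ = 1.664×10^-5 m⁴
Effective length L_e = K·L = 2 × 0.749 = 1.498 m
P_cr = π²EI / L_e² = π² × 123×10⁹ × 1.664×10^-5 / 1.498² = 9.001×10^6 N

P_cr ≈ 9000 kN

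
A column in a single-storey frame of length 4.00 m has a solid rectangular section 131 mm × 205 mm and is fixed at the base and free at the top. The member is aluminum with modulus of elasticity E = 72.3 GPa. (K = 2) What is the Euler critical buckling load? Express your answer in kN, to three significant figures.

P_cr ≈ 428 kN

Buckling occurs about the weak axis: I_min = h·b³/12 with b = 131 mm (the shorter side).
I_min = 205×131³/12 = 3.840×10^7 mm⁴
I = 3.840×10^7 mm⁴ = 3.840×10^-5 m⁴
Effective length L_e = K·L = 2 × 4.00 = 8.000 m
P_cr = π²EI / L_e² = π² × 72.3×10⁹ × 3.840×10^-5 / 8.000² = 4.282×10^5 N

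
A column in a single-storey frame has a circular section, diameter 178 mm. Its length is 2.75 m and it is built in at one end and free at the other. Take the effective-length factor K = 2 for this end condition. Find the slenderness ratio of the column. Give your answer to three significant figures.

λ ≈ 124

I = πd⁴/64 = π×178⁴/64 = 4.928×10^7 mm⁴
A = 2.488×10^4 mm²;  r_min = √(I/A) = √(4.928×10^7/2.488×10^4) = 44.50 mm
L_e = K·L = 2 × 2.75 m = 5.500 m = 5500.0 mm
λ = L_e / r_min = 5500.0 / 44.50 = 124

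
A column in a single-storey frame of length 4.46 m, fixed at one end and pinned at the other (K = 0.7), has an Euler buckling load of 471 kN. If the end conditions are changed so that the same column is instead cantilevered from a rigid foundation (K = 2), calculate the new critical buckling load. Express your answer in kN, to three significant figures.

P_cr ∝ 1/K², so P_cr,new = P_cr,old × (K_old/K_new)² = 471 × (0.7/2)²
= 471 × 0.1225 = 57.7 kN

P_cr ≈ 57.7 kN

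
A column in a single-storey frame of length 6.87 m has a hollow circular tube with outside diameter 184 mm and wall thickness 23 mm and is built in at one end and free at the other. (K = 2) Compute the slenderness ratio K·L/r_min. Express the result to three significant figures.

Inner diameter d_i = 184 − 2×23 = 138.0 mm
I = π(d_o⁴ − d_i⁴)/64 = π(184⁴ − 138.0⁴)/64 = 3.846×10^7 mm⁴
A = 1.163×10^4 mm²;  r_min = √(I/A) = √(3.846×10^7/1.163×10^4) = 57.50 mm
L_e = K·L = 2 × 6.87 m = 13.74 m = 13740 mm
λ = L_e / r_min = 13740 / 57.50 = 239

λ ≈ 239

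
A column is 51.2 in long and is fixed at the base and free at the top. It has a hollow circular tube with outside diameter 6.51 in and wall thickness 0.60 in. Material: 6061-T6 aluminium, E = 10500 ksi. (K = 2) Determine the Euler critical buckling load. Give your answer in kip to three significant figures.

Inner diameter d_i = 6.51 − 2×0.60 = 5.310 in
I = π(d_o⁴ − d_i⁴)/64 = π(6.51⁴ − 5.310⁴)/64 = 49.14 in⁴
Effective length L_e = K·L = 2 × 51.2 = 102.4 in
P_cr = π²EI / L_e² = π² × 10500×10³ × 49.14 / 102.4² = 4.856×10^5 lb

P_cr ≈ 486 kip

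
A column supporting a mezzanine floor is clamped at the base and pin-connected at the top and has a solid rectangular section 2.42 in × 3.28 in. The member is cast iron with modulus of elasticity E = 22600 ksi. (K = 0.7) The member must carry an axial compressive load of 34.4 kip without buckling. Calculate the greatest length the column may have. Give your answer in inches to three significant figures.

L_max ≈ 226 in

Buckling occurs about the weak axis: I_min = h·b³/12 with b = 2.42 in (the shorter side).
I_min = 3.28×2.42³/12 = 3.874 in⁴
At the buckling limit P_cr = P = 3.440×10^4 lb
From P_cr = π²EI/(K·L)²:  L = (1/K)·√(π²EI/P_cr) = (1/0.7)·√(π²×2.26×10^7×3.874/3.440×10^4)
L = 226 in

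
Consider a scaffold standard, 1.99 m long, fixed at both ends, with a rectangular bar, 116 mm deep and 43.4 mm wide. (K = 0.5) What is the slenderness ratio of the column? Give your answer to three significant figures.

For a rectangle r_min = b/√12 = 43.4/√12 = 12.53 mm
L_e = K·L = 0.5 × 1.99 m = 0.9950 m = 995.00 mm
λ = L_e / r_min = 995.00 / 12.53 = 79.4

λ ≈ 79.4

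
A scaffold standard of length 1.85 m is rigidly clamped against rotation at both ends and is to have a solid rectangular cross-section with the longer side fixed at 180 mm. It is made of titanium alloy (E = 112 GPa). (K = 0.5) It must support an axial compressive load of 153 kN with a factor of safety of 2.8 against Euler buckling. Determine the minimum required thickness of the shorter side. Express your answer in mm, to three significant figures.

b ≈ 28.1 mm

Required P_cr = n·P = 2.8 × 153 = 428.4 kN
L_e = K·L = 0.5 × 1.85 = 0.9250 m
Required I = P_cr·L_e²/(π²E) = 4.284×10^5 × 0.9250² / (π² × 1.12×10^11) = 3.316×10^-7 m⁴
I_req = 3.316×10^5 mm⁴
Rectangle, weak axis: I_min = h·b³/12 with h = 180 mm fixed  ⇒  b = (12I/h)^(1/3) = 28.1 mm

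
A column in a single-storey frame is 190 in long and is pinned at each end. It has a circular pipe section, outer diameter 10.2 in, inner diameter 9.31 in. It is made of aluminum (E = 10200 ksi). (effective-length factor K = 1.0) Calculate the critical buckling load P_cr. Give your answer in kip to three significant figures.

d_o = 10.2 in, d_i = 9.31 in
I = π(d_o⁴ − d_i⁴)/64 = π(10.2⁴ − 9.310⁴)/64 = 162.6 in⁴
Effective length L_e = K·L = 1 × 190 = 190.0 in
P_cr = π²EI / L_e² = π² × 10200×10³ × 162.6 / 190.0² = 4.533×10^5 lb

P_cr ≈ 453 kip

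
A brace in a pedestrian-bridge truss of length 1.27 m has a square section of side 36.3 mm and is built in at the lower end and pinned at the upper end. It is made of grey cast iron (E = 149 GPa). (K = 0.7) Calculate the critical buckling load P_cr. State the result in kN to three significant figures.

P_cr ≈ 269 kN

I = a⁴/12 = 36.3⁴/12 = 1.447×10^5 mm⁴
I = 1.447×10^5 mm⁴ = 1.447×10^-7 m⁴
Effective length L_e = K·L = 0.7 × 1.27 = 0.8890 m
P_cr = π²EI / L_e² = π² × 149×10⁹ × 1.447×10^-7 / 0.8890² = 2.692×10^5 N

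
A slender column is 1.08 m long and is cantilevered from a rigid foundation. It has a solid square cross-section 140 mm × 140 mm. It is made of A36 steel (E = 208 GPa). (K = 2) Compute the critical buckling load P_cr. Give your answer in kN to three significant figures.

P_cr ≈ 14100 kN

I = a⁴/12 = 140⁴/12 = 3.201×10^7 mm⁴
I = 3.201×10^7 mm⁴ = 3.201×10^-5 m⁴
Effective length L_e = K·L = 2 × 1.08 = 2.160 m
P_cr = π²EI / L_e² = π² × 208×10⁹ × 3.201×10^-5 / 2.160² = 1.409×10^7 N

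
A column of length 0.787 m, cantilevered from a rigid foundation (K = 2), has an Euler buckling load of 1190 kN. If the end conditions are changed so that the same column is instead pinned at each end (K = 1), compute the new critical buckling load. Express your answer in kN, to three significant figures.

P_cr ≈ 4760 kN

P_cr ∝ 1/K², so P_cr,new = P_cr,old × (K_old/K_new)² = 1190 × (2/1)²
= 1190 × 4.000 = 4760 kN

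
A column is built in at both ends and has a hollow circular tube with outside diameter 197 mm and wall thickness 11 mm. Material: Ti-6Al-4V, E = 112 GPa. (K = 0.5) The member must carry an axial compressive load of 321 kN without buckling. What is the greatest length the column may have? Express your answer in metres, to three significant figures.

L_max ≈ 19.6 m

Inner diameter d_i = 197 − 2×11 = 175.0 mm
I = π(d_o⁴ − d_i⁴)/64 = π(197⁴ − 175.0⁴)/64 = 2.789×10^7 mm⁴
I = 2.789×10^-5 m⁴
At the buckling limit P_cr = P = 3.210×10^5 N
From P_cr = π²EI/(K·L)²:  L = (1/K)·√(π²EI/P_cr) = (1/0.5)·√(π²×1.12×10^11×2.789×10^-5/3.210×10^5)
L = 19.6 m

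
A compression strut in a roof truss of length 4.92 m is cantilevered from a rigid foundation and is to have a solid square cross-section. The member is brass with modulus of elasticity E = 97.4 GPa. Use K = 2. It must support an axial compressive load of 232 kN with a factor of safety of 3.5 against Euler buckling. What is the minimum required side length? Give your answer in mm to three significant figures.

a ≈ 177 mm

Required P_cr = n·P = 3.5 × 232 = 812.0 kN
L_e = K·L = 2 × 4.92 = 9.840 m
Required I = P_cr·L_e²/(π²E) = 8.120×10^5 × 9.840² / (π² × 9.74×10^10) = 8.179×10^-5 m⁴
I_req = 8.179×10^7 mm⁴
Solid square: I = a⁴/12  ⇒  a = (12I)^(1/4) = (12×8.179×10^7)^(1/4) = 177 mm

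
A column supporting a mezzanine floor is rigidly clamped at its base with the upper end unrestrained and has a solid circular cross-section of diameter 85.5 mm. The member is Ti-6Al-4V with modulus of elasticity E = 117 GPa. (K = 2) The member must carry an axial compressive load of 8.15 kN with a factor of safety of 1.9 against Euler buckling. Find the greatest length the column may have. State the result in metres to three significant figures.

L_max ≈ 6.99 m

I = πd⁴/64 = π×85.5⁴/64 = 2.623×10^6 mm⁴
I = 2.623×10^-6 m⁴
Required critical load P_cr = n·P = 1.9 × 8.15 = 15.48 kN = 1.548×10^4 N
From P_cr = π²EI/(K·L)²:  L = (1/K)·√(π²EI/P_cr) = (1/2)·√(π²×1.17×10^11×2.623×10^-6/1.548×10^4)
L = 6.99 m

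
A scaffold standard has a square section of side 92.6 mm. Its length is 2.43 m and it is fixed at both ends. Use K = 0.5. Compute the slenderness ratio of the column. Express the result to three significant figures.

λ ≈ 45.5

For a square r = a/√12 = 92.6/√12 = 26.73 mm
L_e = K·L = 0.5 × 2.43 m = 1.215 m = 1215.0 mm
λ = L_e / r_min = 1215.0 / 26.73 = 45.5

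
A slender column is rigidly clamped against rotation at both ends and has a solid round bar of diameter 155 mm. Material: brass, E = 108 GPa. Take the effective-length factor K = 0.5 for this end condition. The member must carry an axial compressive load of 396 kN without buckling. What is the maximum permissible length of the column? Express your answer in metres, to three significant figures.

I = πd⁴/64 = π×155⁴/64 = 2.833×10^7 mm⁴
I = 2.833×10^-5 m⁴
At the buckling limit P_cr = P = 3.960×10^5 N
From P_cr = π²EI/(K·L)²:  L = (1/K)·√(π²EI/P_cr) = (1/0.5)·√(π²×1.08×10^11×2.833×10^-5/3.960×10^5)
L = 17.5 m

L_max ≈ 17.5 m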